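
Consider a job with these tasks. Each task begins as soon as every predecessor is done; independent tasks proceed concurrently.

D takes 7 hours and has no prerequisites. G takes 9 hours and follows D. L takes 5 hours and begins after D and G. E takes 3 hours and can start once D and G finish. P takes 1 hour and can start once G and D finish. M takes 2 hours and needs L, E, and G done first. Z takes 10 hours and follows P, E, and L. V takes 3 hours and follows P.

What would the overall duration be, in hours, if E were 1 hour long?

Actual critical path: D→G→L→Z = 7+9+5+10 = 31 ⇒ 31 hours.
The longest path through E is only 29 hours, so E has float 2.
That remains the longest chain; total 31 hours.

31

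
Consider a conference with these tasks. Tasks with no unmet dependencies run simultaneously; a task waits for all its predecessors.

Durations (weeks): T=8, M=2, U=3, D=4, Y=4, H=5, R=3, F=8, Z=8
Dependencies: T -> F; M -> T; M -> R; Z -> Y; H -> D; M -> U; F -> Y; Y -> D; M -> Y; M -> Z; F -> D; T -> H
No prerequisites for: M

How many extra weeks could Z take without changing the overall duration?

8

The longest chain is M→T→F→Y→D = 2+8+8+4+4 = 26; overall finish 26 weeks.
Longest path through Z: 18 weeks (earliest finish 10, latest finish 18).
Slack of Z = 10 − 2 = 8 weeks.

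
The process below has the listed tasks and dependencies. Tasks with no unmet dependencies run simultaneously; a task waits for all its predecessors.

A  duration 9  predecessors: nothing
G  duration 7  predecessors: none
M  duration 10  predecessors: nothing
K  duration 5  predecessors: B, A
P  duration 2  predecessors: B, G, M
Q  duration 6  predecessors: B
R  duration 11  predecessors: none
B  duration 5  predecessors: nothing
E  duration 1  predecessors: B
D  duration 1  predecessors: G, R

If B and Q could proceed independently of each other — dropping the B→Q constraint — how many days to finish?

14

Before: longest chain A→K = 9+5 = 14, finish 14.
Without B→Q, Q's earliest start moves from 5 to 0.
After: A→K = 9+5 = 14 → 14 days.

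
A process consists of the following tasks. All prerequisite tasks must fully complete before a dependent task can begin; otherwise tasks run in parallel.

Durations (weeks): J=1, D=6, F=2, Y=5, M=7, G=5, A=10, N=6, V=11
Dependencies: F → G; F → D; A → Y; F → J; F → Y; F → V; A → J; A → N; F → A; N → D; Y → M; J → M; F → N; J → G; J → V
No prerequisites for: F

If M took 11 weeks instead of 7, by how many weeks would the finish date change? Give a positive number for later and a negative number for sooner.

4

Critical path before the change: F→A→Y→M = 2+10+5+7 = 24 giving 24 weeks.
Since M is critical, the +4 change carries straight to that chain (now 28 weeks).
That remains the longest chain; total 28 weeks.
Change in finish: 28 − 24 = +4 weeks.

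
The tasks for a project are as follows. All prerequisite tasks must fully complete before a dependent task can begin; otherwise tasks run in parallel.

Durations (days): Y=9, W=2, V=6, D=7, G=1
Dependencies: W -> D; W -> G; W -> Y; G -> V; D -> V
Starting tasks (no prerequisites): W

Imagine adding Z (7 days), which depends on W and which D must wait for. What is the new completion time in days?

22

Originally the job takes 15 days.
With Z inserted, D now waits for max(W, Z).
New critical path: W→Z→D→V = 2+7+7+6 = 22 ⇒ 22 days.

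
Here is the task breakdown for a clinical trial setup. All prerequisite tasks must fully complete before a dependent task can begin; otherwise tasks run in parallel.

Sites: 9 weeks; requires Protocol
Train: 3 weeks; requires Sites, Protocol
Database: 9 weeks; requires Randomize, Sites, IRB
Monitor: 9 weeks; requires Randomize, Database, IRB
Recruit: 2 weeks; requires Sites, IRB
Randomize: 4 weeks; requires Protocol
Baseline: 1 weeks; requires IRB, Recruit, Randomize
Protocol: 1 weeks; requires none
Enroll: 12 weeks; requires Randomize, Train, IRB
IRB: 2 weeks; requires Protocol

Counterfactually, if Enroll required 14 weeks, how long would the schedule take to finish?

Actual critical path: Protocol→Sites→Database→Monitor = 1+9+9+9 = 28 ⇒ 28 weeks.
Enroll has 3 weeks of float (longest path through it is 25).
No other chain overtakes it, so the finish is 28 weeks.

28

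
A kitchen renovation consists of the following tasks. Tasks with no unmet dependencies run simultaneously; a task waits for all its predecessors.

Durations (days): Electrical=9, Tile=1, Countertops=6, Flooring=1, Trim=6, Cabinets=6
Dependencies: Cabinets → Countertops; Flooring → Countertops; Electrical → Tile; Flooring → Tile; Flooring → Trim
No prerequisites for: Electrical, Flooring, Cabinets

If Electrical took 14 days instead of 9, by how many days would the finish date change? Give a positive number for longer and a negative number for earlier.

3

Actual critical path: Cabinets→Countertops = 6+6 = 12 ⇒ 12 days.
Electrical is off the critical path — its longest chain is 10 days, giving 2 of slack.
Now Electrical→Tile = 14+1 = 15 is longest, so the finish becomes 15 days.
Change in finish: 15 − 12 = +3 days.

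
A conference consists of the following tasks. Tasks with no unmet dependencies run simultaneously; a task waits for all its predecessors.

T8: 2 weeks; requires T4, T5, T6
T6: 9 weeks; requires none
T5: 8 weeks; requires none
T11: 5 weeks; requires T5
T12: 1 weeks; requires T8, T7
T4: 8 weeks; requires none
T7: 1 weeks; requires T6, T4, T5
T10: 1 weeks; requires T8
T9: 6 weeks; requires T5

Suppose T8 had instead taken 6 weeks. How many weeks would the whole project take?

16

Critical path before the change: T5→T9 = 8+6 = 14 giving 14 weeks.
The longest path through T8 is only 12 weeks, so T8 has float 2.
The binding chain switches to T6→T8→T10 = 9+6+1 = 16; finish 16 weeks.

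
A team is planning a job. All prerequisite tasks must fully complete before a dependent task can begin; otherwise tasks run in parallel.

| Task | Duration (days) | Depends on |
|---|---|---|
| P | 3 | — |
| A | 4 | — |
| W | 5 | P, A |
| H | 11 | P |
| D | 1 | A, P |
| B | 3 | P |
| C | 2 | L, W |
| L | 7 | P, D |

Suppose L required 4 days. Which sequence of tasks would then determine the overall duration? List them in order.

P, H

The binding path is A→D→L→C = 4+1+7+2 = 14; finish at 14 days.
L is on the critical path; changing it to 4 makes that path 11 days.
The binding chain switches to P→H = 3+11 = 14; finish 14 days.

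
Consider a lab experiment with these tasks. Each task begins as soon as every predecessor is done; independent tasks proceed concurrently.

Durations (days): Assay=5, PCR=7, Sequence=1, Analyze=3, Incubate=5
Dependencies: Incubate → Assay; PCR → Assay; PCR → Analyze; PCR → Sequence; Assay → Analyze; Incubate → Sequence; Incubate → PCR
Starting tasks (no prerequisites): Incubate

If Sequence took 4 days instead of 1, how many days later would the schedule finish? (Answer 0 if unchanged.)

Critical path before the change: Incubate→PCR→Assay→Analyze = 5+7+5+3 = 20 giving 20 days.
Sequence is off the critical path — its longest chain is 13 days, giving 7 of slack.
The critical path is still Incubate→PCR→Assay→Analyze; finish is now 20 days.
Change in finish: 20 − 20 = +0 days.

0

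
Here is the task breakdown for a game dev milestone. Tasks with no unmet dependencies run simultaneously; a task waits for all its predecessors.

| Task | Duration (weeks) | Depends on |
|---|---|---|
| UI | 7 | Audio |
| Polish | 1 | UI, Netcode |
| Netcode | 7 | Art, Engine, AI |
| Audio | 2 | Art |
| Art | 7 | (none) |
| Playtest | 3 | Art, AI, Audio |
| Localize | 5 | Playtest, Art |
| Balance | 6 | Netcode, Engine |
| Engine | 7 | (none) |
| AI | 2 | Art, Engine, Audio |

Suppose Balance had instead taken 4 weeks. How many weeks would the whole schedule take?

Critical path before the change: Art→Audio→AI→Netcode→Balance = 7+2+2+7+6 = 24 giving 24 weeks.
Since Balance is critical, the -2 change carries straight to that chain (now 22 weeks).
No other chain overtakes it, so the finish is 22 weeks.

22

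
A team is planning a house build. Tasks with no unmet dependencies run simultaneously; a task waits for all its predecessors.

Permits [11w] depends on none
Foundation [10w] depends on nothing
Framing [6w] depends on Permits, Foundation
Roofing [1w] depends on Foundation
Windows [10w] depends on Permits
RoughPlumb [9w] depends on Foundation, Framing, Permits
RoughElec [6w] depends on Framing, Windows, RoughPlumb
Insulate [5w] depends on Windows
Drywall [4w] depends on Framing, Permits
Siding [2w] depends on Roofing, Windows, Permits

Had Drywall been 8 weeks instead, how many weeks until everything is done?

32

Baseline: Permits→Framing→RoughPlumb→RoughElec = 11+6+9+6 = 32 → 32 weeks.
Drywall has 11 weeks of float (longest path through it is 21).
The critical path is still Permits→Framing→RoughPlumb→RoughElec; finish is now 32 weeks.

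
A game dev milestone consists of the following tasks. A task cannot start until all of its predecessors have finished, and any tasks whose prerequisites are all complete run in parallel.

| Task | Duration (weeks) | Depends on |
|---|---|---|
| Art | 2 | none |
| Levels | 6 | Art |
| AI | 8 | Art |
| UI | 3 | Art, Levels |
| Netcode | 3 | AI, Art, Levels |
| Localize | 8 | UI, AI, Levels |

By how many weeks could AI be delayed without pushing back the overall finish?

1

Art→Levels→UI→Localize = 2+6+3+8 = 19 sets the makespan at 19 weeks.
Longest path through AI: 18 weeks (earliest finish 10, latest finish 11).
Float = 19 − 18 = 1.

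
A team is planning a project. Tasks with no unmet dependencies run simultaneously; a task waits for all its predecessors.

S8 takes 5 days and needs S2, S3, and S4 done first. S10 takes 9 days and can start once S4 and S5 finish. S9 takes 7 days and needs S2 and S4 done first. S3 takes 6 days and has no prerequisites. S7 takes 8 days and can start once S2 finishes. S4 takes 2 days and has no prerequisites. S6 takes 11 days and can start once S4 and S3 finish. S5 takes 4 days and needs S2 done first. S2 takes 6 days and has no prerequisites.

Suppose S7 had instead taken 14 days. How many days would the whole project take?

Actual critical path: S2→S5→S10 = 6+4+9 = 19 ⇒ 19 days.
S7 is off the critical path — its longest chain is 14 days, giving 5 of slack.
Now S2→S7 = 6+14 = 20 is longest, so the finish becomes 20 days.

20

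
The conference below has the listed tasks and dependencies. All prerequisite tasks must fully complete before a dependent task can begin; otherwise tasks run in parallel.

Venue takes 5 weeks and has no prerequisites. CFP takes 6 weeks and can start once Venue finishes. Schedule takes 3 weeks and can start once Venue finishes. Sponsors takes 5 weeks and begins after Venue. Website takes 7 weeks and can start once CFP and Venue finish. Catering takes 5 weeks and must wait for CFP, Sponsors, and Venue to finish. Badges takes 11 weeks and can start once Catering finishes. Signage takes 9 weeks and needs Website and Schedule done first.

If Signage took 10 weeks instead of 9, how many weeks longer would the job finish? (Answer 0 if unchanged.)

1

Baseline: Venue→CFP→Website→Signage = 5+6+7+9 = 27 → 27 weeks.
Signage is on the critical path; changing it to 10 makes that path 28 weeks.
The critical path is still Venue→CFP→Website→Signage; finish is now 28 weeks.
Change in finish: 28 − 27 = +1 weeks.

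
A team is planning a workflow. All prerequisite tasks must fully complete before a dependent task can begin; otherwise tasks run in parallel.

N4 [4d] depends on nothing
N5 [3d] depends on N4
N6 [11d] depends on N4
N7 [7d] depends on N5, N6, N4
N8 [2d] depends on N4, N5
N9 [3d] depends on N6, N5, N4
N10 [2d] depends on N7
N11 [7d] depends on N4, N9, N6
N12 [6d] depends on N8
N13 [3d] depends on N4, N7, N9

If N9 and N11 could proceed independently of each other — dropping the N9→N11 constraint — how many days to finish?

25

Before: longest chain N4→N6→N7→N13 = 4+11+7+3 = 25, finish 25.
Without N9→N11, N11's earliest start moves from 18 to 15.
New critical path: N4→N6→N7→N13 = 4+11+7+3 = 25 ⇒ 25 days.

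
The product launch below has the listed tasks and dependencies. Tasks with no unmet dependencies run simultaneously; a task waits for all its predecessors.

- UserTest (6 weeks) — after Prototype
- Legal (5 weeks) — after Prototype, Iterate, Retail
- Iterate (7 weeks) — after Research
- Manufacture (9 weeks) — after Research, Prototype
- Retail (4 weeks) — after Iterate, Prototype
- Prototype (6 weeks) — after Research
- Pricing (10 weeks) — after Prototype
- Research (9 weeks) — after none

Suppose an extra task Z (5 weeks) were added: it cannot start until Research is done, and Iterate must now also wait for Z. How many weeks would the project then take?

Originally the project takes 25 weeks.
With Z inserted, Iterate now waits for max(Research, Z).
New critical path: Research→Z→Iterate→Retail→Legal = 9+5+7+4+5 = 30 ⇒ 30 weeks.

30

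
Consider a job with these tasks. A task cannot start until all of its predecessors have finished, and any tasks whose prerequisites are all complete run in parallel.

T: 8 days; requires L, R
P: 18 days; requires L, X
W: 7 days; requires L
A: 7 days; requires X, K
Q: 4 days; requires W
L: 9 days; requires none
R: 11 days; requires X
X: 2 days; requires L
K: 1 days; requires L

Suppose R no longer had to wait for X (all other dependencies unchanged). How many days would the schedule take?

29

Before: longest chain L→X→R→T = 9+2+11+8 = 30, finish 30.
Without X→R, R's earliest start moves from 11 to 0.
After: L→X→P = 9+2+18 = 29 → 29 days.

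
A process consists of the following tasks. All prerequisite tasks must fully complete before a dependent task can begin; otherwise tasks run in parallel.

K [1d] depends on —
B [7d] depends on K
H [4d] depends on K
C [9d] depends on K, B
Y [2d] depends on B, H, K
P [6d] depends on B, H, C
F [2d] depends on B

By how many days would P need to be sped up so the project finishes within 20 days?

3

Current finish: 23 days; target: 20.
P is on every critical path, so each day cut from P cuts the finish by one (this holds down to a finish of 18).
Need 23 − 20 = 3 days off P → P becomes 3 days, finish becomes 20.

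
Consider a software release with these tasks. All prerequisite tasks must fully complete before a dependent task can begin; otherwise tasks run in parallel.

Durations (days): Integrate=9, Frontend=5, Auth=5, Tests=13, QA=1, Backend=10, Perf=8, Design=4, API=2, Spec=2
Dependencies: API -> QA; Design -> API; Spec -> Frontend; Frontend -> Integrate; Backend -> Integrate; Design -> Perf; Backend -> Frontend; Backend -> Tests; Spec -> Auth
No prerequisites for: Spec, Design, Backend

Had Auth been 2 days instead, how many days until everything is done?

24

Critical path before the change: Backend→Frontend→Integrate = 10+5+9 = 24 giving 24 days.
The longest path through Auth is only 7 days, so Auth has float 17.
That remains the longest chain; total 24 days.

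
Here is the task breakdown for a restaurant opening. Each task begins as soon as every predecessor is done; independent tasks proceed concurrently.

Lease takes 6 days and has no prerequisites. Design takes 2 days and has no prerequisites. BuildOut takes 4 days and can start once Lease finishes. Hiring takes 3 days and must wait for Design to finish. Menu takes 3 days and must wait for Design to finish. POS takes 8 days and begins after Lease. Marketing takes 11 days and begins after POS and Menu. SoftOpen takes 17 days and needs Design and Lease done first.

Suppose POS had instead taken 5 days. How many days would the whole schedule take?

23

Baseline: Lease→POS→Marketing = 6+8+11 = 25 → 25 days.
Since POS is critical, the -3 change carries straight to that chain (now 22 days).
Now Lease→SoftOpen = 6+17 = 23 is longest, so the finish becomes 23 days.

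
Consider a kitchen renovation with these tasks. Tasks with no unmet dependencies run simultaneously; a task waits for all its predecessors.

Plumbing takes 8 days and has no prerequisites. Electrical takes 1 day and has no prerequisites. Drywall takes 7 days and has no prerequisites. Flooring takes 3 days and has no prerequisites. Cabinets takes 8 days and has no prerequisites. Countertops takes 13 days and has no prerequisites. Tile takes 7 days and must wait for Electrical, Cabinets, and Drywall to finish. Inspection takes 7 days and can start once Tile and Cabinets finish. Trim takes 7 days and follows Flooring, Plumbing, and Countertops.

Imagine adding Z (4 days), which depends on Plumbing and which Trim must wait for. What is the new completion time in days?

22

Originally the kitchen renovation takes 22 days.
With Z inserted, Trim now waits for max(Flooring, Plumbing, Countertops, Z).
New critical path: Cabinets→Tile→Inspection = 8+7+7 = 22 ⇒ 22 days.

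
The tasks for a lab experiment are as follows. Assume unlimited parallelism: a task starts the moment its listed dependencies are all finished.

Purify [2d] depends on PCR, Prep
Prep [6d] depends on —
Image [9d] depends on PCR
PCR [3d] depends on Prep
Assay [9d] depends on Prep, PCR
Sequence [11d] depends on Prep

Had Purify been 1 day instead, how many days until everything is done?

18

The binding path is Prep→PCR→Assay = 6+3+9 = 18; finish at 18 days.
Purify has 7 days of float (longest path through it is 11).
The critical path is still Prep→PCR→Assay; finish is now 18 days.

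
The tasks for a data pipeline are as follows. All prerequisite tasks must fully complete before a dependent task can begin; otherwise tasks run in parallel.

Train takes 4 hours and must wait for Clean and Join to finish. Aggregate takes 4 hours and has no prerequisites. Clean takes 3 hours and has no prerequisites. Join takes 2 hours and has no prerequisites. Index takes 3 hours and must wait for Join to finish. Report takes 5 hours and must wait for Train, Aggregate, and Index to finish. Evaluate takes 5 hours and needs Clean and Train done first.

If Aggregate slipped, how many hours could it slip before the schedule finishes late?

3

Critical path: Clean→Train→Evaluate = 3+4+5 = 12, so the finish is 12 hours.
The longest chain containing Aggregate totals 9 hours.
So Aggregate can slip 7 − 4 = 3 hours.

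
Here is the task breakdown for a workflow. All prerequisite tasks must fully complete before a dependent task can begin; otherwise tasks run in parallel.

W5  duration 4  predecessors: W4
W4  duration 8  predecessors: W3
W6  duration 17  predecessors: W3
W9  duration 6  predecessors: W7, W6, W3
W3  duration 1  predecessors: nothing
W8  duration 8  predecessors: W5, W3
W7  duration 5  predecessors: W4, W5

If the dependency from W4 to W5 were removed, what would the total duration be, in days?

Original critical path: W3→W4→W5→W7→W9 = 1+8+4+5+6 = 24 ⇒ 24 days.
Without W4→W5, W5's earliest start moves from 9 to 0.
New critical path: W3→W6→W9 = 1+17+6 = 24 ⇒ 24 days.

24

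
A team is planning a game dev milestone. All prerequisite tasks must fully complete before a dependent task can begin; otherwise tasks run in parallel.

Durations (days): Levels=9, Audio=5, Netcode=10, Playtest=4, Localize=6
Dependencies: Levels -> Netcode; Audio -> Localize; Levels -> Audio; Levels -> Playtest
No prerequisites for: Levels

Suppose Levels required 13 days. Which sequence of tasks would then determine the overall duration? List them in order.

Baseline: Levels→Audio→Localize = 9+5+6 = 20 → 20 days.
Since Levels is critical, the +4 change carries straight to that chain (now 24 days).
That remains the longest chain; total 24 days.

Levels, Audio, Localize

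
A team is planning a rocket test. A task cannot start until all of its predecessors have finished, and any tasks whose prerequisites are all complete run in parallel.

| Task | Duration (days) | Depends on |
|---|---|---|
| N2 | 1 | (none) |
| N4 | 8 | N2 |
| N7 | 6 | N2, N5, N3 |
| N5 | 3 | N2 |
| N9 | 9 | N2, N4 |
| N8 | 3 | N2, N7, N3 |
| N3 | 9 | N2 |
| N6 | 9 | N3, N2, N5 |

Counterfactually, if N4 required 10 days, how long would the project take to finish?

20

Actual critical path: N2→N3→N6 = 1+9+9 = 19 ⇒ 19 days.
The longest path through N4 is only 18 days, so N4 has float 1.
Now N2→N4→N9 = 1+10+9 = 20 is longest, so the finish becomes 20 days.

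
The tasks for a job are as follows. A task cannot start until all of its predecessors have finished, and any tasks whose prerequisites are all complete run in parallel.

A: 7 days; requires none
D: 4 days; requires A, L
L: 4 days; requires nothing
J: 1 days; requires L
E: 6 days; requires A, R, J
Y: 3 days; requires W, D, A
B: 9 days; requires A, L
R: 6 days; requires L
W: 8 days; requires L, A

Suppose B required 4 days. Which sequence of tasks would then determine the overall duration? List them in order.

Critical path before the change: A→W→Y = 7+8+3 = 18 giving 18 days.
The longest path through B is only 16 days, so B has float 2.
That remains the longest chain; total 18 days.

A, W, Y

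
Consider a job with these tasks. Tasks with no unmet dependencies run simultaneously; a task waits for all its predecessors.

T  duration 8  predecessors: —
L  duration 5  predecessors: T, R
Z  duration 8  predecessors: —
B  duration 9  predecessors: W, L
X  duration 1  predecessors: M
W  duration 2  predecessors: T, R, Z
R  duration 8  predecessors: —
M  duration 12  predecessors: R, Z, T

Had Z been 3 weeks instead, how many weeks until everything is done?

Critical path before the change: R→L→B = 8+5+9 = 22 giving 22 weeks.
The longest path through Z is only 21 weeks, so Z has float 1.
No other chain overtakes it, so the finish is 22 weeks.

22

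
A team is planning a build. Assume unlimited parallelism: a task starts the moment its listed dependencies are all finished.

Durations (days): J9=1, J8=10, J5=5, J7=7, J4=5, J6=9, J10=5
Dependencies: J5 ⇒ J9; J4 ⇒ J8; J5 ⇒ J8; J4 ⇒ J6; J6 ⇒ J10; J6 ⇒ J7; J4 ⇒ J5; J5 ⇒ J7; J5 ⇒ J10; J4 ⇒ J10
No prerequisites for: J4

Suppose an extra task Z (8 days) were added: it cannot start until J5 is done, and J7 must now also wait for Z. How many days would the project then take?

25

Originally the project takes 21 days.
With Z inserted, J7 now waits for max(J5, J6, Z).
New critical path: J4→J5→Z→J7 = 5+5+8+7 = 25 ⇒ 25 days.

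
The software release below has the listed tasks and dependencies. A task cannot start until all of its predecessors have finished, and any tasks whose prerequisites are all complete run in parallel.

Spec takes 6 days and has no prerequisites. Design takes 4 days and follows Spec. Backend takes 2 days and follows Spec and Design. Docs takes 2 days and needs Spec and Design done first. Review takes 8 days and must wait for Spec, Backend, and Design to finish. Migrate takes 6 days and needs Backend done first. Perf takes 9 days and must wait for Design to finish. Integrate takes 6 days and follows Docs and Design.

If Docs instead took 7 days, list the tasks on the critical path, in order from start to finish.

Baseline: Spec→Design→Backend→Review = 6+4+2+8 = 20 → 20 days.
Docs has 2 days of float (longest path through it is 18).
The binding chain switches to Spec→Design→Docs→Integrate = 6+4+7+6 = 23; finish 23 days.

Spec, Design, Docs, Integrate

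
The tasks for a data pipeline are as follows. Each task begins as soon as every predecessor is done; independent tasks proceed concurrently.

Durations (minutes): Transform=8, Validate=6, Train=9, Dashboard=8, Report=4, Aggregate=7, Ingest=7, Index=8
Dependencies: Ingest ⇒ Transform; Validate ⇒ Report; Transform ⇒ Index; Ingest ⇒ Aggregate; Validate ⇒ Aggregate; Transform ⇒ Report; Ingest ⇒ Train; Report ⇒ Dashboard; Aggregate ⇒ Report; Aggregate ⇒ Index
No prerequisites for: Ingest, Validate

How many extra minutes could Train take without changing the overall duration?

Ingest→Transform→Report→Dashboard = 7+8+4+8 = 27 sets the makespan at 27 minutes.
Train finishes as early as 16 and must finish by 27.
Float = 27 − 16 = 11.

11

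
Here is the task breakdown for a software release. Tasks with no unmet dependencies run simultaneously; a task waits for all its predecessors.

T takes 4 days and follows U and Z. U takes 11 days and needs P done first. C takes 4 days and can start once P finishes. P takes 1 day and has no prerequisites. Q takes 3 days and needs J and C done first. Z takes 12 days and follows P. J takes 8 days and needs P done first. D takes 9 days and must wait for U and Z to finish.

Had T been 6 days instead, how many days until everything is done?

22

The binding path is P→Z→D = 1+12+9 = 22; finish at 22 days.
T is off the critical path — its longest chain is 17 days, giving 5 of slack.
No other chain overtakes it, so the finish is 22 days.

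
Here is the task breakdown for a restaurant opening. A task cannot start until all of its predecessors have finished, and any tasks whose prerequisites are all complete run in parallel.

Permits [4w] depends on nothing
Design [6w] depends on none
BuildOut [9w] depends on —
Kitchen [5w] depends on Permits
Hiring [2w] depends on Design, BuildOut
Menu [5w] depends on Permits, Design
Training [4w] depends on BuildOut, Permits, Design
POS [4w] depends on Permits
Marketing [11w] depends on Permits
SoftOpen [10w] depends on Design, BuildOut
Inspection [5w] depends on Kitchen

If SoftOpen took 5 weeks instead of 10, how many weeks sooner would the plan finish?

4

Baseline: BuildOut→SoftOpen = 9+10 = 19 → 19 weeks.
SoftOpen is on the critical path; changing it to 5 makes that path 14 weeks.
New critical path: Permits→Marketing = 4+11 = 15 ⇒ 15 weeks.
Change in finish: 15 − 19 = -4 weeks.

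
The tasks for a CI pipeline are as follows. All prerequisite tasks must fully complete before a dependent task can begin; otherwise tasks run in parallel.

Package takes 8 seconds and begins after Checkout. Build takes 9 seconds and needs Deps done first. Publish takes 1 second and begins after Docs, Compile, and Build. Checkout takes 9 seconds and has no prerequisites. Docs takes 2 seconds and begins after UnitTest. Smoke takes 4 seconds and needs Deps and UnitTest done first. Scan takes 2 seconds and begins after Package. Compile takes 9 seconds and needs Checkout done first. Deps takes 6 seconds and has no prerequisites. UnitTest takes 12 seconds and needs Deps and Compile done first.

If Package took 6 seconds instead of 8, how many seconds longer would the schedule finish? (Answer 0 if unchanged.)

Critical path before the change: Checkout→Compile→UnitTest→Smoke = 9+9+12+4 = 34 giving 34 seconds.
Package has 15 seconds of float (longest path through it is 19).
The critical path is still Checkout→Compile→UnitTest→Smoke; finish is now 34 seconds.
Change in finish: 34 − 34 = +0 seconds.

0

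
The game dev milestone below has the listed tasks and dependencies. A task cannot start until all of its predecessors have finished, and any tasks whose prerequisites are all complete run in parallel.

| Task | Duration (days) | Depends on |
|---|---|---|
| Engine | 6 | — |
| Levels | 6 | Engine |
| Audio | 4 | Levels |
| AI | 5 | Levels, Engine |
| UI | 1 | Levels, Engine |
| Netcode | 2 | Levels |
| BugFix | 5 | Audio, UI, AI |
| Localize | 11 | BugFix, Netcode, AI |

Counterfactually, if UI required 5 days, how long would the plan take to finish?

The binding path is Engine→Levels→AI→BugFix→Localize = 6+6+5+5+11 = 33; finish at 33 days.
The longest path through UI is only 29 days, so UI has float 4.
That remains the longest chain; total 33 days.

33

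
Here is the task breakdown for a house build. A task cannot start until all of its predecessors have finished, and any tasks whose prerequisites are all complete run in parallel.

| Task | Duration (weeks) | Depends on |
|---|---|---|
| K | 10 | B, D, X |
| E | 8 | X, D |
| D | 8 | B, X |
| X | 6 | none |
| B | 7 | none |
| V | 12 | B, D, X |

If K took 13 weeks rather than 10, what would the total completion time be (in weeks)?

28

Critical path before the change: B→D→V = 7+8+12 = 27 giving 27 weeks.
K has 2 weeks of float (longest path through it is 25).
Now B→D→K = 7+8+13 = 28 is longest, so the finish becomes 28 weeks.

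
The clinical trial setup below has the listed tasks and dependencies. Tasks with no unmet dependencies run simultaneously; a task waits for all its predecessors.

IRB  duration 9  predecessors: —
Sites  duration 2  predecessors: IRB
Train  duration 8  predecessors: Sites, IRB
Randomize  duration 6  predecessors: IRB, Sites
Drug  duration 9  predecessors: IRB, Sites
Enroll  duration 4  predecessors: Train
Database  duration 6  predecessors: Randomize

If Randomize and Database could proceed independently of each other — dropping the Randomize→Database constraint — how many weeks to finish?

23

Original critical path: IRB→Sites→Train→Enroll = 9+2+8+4 = 23 ⇒ 23 weeks.
Without Randomize→Database, Database's earliest start moves from 17 to 0.
After: IRB→Sites→Train→Enroll = 9+2+8+4 = 23 → 23 weeks.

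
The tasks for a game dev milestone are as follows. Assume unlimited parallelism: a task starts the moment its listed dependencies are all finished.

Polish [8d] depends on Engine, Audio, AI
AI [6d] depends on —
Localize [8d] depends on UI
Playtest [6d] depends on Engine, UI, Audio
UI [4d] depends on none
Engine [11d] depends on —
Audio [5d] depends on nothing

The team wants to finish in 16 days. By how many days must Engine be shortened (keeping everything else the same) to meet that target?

Current finish: 19 days; target: 16.
Engine is on every critical path, so each day cut from Engine cuts the finish by one (this holds down to a finish of 14).
Need 19 − 16 = 3 days off Engine → Engine becomes 8 days, finish becomes 16.

3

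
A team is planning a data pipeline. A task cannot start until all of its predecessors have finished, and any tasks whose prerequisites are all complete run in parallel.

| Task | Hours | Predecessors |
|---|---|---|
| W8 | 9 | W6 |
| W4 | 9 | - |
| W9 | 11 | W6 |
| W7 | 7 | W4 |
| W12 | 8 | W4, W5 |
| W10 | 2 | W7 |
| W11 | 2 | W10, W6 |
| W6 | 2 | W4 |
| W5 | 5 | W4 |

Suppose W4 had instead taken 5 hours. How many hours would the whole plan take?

18

Critical path before the change: W4→W5→W12 = 9+5+8 = 22 giving 22 hours.
Since W4 is critical, the -4 change carries straight to that chain (now 18 hours).
The critical path is still W4→W5→W12; finish is now 18 hours.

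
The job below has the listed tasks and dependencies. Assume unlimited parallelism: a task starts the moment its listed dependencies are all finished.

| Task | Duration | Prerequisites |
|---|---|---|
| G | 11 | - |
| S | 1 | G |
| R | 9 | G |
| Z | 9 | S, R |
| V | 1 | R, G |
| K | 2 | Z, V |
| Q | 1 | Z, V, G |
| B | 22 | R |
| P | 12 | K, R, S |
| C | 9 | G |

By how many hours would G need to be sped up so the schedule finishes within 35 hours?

Current finish: 43 hours; target: 35.
G is on every critical path, so each hour cut from G cuts the finish by one (this holds down to a finish of 33).
Need 43 − 35 = 8 hours off G → G becomes 3 hours, finish becomes 35.

8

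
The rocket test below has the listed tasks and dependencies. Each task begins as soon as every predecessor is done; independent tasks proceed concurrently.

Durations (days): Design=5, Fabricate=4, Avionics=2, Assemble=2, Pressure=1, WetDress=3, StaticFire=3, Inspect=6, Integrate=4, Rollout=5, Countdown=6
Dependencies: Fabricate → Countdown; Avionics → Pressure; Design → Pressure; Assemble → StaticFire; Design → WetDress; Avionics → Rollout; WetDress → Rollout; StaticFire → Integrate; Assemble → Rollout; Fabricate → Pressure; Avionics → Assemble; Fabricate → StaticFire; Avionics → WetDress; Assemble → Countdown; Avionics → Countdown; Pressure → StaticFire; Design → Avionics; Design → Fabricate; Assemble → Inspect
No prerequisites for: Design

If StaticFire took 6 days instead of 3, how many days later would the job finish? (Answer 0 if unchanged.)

Baseline: Design→Fabricate→Pressure→StaticFire→Integrate = 5+4+1+3+4 = 17 → 17 days.
StaticFire is on the critical path; changing it to 6 makes that path 20 days.
The critical path is still Design→Fabricate→Pressure→StaticFire→Integrate; finish is now 20 days.
Change in finish: 20 − 17 = +3 days.

3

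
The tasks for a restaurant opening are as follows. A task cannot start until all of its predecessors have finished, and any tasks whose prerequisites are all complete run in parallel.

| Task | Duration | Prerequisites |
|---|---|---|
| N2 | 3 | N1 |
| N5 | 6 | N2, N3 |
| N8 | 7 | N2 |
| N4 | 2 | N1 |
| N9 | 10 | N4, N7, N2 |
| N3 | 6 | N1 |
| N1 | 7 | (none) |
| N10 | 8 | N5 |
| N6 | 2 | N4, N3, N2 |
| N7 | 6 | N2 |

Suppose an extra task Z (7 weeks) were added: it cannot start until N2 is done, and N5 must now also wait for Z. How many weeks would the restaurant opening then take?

31

Originally the restaurant opening takes 27 weeks.
With Z inserted, N5 now waits for max(N2, N3, Z).
New critical path: N1→N2→Z→N5→N10 = 7+3+7+6+8 = 31 ⇒ 31 weeks.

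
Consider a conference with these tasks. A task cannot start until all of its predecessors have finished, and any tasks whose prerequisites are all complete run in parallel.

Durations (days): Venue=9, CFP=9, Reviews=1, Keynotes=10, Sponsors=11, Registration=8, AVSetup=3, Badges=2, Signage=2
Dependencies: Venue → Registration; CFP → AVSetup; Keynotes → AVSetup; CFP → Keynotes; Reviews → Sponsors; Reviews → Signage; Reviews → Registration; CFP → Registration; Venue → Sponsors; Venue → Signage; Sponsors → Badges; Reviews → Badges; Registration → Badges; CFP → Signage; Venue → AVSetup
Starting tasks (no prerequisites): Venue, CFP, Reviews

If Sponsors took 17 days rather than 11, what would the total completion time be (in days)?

As given, the longest chain is Venue→Sponsors→Badges = 9+11+2 = 22, so the finish is 22 days.
Since Sponsors is critical, the +6 change carries straight to that chain (now 28 days).
The critical path is still Venue→Sponsors→Badges; finish is now 28 days.

28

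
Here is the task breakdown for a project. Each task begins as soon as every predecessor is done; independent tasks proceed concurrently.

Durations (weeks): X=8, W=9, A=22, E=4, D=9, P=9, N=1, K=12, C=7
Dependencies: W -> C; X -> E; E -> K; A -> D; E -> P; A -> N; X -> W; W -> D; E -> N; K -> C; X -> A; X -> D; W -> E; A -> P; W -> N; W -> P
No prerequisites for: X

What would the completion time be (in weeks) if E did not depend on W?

39

Original critical path: X→W→E→K→C = 8+9+4+12+7 = 40 ⇒ 40 weeks.
Without W→E, E's earliest start moves from 17 to 8.
After: X→A→D = 8+22+9 = 39 → 39 weeks.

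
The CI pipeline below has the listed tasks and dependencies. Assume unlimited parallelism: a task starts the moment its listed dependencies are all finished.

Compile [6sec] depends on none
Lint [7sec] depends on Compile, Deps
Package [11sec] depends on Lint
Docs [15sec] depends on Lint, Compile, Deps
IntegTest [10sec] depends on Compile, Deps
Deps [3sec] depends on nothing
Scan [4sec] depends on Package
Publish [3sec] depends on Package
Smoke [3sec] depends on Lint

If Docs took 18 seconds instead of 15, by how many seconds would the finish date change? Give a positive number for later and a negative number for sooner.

The binding path is Compile→Lint→Docs = 6+7+15 = 28; finish at 28 seconds.
Docs lies on that path, so at 18 seconds the path becomes 31 seconds.
The critical path is still Compile→Lint→Docs; finish is now 31 seconds.
Change in finish: 31 − 28 = +3 seconds.

3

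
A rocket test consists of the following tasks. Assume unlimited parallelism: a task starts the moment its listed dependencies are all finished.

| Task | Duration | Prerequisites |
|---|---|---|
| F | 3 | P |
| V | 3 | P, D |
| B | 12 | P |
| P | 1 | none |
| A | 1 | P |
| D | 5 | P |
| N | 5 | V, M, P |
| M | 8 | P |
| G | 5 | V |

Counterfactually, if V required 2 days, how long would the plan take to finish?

14

Critical path before the change: P→D→V→G = 1+5+3+5 = 14 giving 14 days.
V is on the critical path; changing it to 2 makes that path 13 days.
New critical path: P→M→N = 1+8+5 = 14 ⇒ 14 days.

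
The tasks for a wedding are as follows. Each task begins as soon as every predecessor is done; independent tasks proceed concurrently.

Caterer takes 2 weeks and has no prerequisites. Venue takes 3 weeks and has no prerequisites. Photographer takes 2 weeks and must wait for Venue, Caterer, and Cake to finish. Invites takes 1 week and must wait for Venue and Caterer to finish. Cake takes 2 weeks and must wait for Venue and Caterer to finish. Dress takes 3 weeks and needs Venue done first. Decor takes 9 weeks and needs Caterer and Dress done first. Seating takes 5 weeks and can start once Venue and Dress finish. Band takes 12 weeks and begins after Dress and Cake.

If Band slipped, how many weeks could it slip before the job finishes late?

0

The longest chain is Venue→Dress→Band = 3+3+12 = 18; overall finish 18 weeks.
Band finishes as early as 18 and must finish by 18.
Slack of Band = 6 − 6 = 0 weeks.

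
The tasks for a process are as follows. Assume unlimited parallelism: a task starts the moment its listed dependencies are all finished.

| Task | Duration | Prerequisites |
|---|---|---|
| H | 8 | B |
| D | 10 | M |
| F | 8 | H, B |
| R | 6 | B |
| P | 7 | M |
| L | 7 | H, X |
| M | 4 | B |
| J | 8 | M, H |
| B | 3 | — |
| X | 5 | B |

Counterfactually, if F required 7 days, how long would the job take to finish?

19

Baseline: B→H→F = 3+8+8 = 19 → 19 days.
Since F is critical, the -1 change carries straight to that chain (now 18 days).
Now B→H→J = 3+8+8 = 19 is longest, so the finish becomes 19 days.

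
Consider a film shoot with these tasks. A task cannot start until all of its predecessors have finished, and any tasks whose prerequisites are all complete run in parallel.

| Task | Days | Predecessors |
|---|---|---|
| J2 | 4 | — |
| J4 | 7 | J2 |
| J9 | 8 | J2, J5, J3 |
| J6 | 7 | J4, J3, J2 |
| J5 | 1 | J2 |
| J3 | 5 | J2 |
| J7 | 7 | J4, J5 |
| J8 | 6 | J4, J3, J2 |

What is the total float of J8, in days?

1

Critical path: J2→J4→J6 = 4+7+7 = 18, so the finish is 18 days.
Longest path through J8: 17 days (earliest finish 17, latest finish 18).
So J8 can slip 18 − 17 = 1 day.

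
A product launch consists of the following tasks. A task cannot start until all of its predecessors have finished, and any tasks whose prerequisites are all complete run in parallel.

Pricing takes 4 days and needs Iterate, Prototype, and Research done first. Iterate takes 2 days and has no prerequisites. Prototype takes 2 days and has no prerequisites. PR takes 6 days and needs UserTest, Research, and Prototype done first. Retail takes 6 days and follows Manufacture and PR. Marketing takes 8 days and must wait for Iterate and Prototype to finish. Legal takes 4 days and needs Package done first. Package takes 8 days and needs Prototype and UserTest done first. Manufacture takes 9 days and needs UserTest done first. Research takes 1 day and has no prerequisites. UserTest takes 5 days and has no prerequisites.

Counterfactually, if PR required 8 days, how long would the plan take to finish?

As given, the longest chain is UserTest→Manufacture→Retail = 5+9+6 = 20, so the finish is 20 days.
PR has 3 days of float (longest path through it is 17).
That remains the longest chain; total 20 days.

20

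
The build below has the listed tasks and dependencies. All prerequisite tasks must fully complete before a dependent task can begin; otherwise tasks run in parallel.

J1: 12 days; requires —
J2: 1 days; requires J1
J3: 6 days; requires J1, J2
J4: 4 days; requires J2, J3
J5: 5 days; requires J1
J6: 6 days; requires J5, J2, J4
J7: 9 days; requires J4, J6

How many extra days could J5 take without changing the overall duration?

6

The longest chain is J1→J2→J3→J4→J6→J7 = 12+1+6+4+6+9 = 38; overall finish 38 days.
Longest path through J5: 32 days (earliest finish 17, latest finish 23).
So J5 can slip 23 − 17 = 6 days.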